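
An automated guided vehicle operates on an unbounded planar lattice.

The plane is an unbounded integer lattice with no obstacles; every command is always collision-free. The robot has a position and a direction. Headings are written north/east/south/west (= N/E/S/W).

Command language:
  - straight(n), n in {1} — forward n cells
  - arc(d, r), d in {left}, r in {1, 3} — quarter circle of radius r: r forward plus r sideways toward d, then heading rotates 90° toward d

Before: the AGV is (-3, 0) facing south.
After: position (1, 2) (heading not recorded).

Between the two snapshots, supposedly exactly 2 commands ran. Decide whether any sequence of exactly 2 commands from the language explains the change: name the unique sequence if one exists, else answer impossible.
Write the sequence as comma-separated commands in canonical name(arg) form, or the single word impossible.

arc(left, 1), arc(left, 3)

key: order matters: swapping arc(left, 1) and arc(left, 3) lands elsewhere
initial: (-3, 0) facing south
step 1 (arc(left, 1)): (-2, -1) facing east
step 2 (arc(left, 3)): (1, 2) facing north
all 9 alternatives checked — unique.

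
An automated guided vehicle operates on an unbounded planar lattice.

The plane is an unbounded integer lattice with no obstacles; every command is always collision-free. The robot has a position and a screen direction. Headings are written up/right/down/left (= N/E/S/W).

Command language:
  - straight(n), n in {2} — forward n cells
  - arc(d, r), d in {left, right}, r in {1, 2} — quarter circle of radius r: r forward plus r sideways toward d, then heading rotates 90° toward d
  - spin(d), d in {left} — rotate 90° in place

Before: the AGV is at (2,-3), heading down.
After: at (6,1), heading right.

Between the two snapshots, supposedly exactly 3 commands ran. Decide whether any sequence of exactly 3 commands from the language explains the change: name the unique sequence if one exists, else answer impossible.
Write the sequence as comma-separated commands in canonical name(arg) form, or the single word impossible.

key: order matters: swapping spin(left) and arc(right, 2) lands elsewhere
start: at (2,-3), heading down
t=1 spin(left) ⇒ at (2,-3), heading right
t=2 arc(left, 2) ⇒ at (4,-1), heading up
t=3 arc(right, 2) ⇒ at (6,1), heading right
no other 3-command option fits: unique.

spin(left), arc(left, 2), arc(right, 2)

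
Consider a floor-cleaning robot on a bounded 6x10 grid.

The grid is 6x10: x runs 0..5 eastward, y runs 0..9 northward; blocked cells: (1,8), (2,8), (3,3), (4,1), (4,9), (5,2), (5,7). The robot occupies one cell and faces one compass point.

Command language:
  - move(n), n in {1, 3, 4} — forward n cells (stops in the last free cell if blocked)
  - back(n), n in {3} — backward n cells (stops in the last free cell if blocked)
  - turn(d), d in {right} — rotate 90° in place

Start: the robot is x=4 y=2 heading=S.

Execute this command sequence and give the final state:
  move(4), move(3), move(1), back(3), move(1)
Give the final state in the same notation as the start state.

from: x=4 y=2 heading=S
[1] after move(4): x=4 y=2 heading=S
[2] after move(3): x=4 y=2 heading=S
[3] after move(1): x=4 y=2 heading=S
[4] after back(3): x=4 y=5 heading=S
[5] after move(1): x=4 y=4 heading=S

x=4 y=4 heading=S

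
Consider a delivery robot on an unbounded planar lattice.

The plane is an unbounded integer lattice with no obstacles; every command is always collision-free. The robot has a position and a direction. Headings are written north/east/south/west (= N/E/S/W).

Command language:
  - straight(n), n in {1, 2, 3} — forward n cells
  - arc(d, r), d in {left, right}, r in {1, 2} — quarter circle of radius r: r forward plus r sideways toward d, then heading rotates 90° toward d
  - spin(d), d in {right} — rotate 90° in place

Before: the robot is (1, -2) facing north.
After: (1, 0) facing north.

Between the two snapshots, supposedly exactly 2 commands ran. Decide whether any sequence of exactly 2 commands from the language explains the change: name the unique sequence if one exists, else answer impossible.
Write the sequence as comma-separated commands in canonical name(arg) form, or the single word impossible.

straight(1), straight(1)

key: heading stays N — no command in the sequence turns
begin: (1, -2) facing north
step 1 (straight(1)): (1, -1) facing north
step 2 (straight(1)): (1, 0) facing north
no rival 2-sequence matches.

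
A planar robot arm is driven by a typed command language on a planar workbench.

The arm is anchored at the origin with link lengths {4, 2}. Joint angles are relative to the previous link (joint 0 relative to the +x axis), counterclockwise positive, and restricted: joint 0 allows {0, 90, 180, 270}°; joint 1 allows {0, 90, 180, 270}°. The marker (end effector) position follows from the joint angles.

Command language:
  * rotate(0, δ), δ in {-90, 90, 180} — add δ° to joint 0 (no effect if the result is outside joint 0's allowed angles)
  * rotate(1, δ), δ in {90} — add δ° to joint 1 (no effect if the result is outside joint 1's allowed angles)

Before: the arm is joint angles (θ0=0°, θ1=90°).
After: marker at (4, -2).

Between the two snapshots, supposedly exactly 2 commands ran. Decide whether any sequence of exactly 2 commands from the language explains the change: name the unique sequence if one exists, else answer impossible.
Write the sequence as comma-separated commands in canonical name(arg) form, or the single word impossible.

initial: joint angles (θ0=0°, θ1=90°)
1. rotate(1, 90) → joint angles (θ0=0°, θ1=180°)
2. rotate(1, 90) → joint angles (θ0=0°, θ1=270°)
no other 2-command option fits: unique.

rotate(1, 90), rotate(1, 90)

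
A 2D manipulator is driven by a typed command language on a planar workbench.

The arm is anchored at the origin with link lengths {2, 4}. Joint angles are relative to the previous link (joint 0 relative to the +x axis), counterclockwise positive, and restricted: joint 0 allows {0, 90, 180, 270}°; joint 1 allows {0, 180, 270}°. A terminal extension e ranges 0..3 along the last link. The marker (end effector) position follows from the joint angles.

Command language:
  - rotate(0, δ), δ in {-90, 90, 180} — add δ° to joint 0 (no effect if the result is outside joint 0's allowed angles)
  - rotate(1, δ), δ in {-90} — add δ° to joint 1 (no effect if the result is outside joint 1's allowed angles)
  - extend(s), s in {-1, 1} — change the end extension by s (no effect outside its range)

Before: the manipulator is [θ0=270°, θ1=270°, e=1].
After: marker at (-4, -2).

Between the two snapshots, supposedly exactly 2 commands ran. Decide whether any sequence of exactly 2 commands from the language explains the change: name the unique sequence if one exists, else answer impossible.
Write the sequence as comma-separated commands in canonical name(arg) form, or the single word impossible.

extend(-1), extend(-1)

initial: [θ0=270°, θ1=270°, e=1]
1. extend(-1) → [θ0=270°, θ1=270°, e=0]
2. extend(-1) → [θ0=270°, θ1=270°, e=0]
uniquely the one of 36 2-step routes that fits.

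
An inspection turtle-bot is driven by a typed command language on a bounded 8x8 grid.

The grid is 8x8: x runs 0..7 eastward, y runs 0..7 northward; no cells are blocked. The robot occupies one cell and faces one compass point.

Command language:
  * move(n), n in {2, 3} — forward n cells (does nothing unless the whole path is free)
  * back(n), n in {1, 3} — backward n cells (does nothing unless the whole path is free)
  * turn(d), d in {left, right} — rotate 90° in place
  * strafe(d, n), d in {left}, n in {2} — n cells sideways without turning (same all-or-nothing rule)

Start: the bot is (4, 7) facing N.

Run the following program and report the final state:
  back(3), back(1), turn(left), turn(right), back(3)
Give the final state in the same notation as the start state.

(4, 0) facing N

start: (4, 7) facing N
[1] after back(3): (4, 4) facing N
[2] after back(1): (4, 3) facing N
[3] after turn(left): (4, 3) facing W
[4] after turn(right): (4, 3) facing N
[5] after back(3): (4, 0) facing N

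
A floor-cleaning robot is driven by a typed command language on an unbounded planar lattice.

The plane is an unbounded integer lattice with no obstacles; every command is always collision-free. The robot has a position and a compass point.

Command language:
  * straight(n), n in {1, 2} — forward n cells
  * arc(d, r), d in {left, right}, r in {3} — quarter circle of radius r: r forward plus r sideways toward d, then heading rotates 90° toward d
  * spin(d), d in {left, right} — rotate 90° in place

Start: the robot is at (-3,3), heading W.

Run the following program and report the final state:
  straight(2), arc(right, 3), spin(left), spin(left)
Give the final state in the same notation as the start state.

at (-8,6), heading S

begin: at (-3,3), heading W
[1] after straight(2): at (-5,3), heading W
[2] after arc(right, 3): at (-8,6), heading N
[3] after spin(left): at (-8,6), heading W
[4] after spin(left): at (-8,6), heading S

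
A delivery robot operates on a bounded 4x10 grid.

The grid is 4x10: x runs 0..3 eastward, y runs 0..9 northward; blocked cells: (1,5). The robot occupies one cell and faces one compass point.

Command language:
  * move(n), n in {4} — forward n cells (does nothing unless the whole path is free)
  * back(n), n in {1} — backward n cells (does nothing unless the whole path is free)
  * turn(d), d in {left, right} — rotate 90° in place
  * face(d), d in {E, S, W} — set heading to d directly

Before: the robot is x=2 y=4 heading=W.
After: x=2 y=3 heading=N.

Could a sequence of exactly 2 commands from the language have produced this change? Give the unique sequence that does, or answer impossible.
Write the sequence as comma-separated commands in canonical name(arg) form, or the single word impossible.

key: cell and facing (now N) both changed — the 2 commands mix motion and turning
start: x=2 y=4 heading=W
step 1 (turn(right)): x=2 y=4 heading=N
step 2 (back(1)): x=2 y=3 heading=N
all 49 alternatives checked — unique.

turn(right), back(1)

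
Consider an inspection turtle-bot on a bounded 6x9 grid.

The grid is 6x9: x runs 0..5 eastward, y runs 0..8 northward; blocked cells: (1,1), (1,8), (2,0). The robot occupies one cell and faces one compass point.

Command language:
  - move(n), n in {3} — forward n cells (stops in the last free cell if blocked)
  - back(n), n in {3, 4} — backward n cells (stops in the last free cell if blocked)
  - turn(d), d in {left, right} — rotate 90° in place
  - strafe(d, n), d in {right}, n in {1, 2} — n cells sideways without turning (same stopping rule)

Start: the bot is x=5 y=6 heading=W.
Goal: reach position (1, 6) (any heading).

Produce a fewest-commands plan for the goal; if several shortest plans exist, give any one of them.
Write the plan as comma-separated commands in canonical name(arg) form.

turn(left), turn(left), back(4)

from: x=5 y=6 heading=W
1. turn(left) → x=5 y=6 heading=S
2. turn(left) → x=5 y=6 heading=E
3. back(4) → x=1 y=6 heading=E
nothing shorter than 3 reaches the goal.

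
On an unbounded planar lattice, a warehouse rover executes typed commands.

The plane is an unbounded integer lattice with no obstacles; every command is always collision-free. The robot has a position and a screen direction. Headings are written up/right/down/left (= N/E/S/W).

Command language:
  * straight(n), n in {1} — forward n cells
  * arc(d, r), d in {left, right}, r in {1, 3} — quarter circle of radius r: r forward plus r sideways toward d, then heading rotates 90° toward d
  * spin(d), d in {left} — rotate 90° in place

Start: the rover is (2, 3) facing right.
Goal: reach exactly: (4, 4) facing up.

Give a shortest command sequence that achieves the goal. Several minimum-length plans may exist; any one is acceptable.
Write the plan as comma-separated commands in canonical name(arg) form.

from: (2, 3) facing right
step 1 (straight(1)): (3, 3) facing right
step 2 (arc(left, 1)): (4, 4) facing up
nothing shorter than 2 reaches the goal.

straight(1), arc(left, 1)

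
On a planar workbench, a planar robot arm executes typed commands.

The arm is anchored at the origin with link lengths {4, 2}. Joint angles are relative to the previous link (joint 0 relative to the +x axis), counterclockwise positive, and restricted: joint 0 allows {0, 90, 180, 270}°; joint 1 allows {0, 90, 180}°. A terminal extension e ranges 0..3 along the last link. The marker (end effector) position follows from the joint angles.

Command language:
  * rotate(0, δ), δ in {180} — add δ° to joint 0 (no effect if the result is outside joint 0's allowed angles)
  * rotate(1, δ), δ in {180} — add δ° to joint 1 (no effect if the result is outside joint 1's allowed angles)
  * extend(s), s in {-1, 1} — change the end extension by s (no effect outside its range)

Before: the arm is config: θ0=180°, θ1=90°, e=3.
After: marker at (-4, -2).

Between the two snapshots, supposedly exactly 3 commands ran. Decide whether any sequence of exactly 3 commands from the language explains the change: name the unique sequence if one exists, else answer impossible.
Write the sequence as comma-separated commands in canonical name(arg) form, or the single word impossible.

start: config: θ0=180°, θ1=90°, e=3
t=1 extend(-1) ⇒ config: θ0=180°, θ1=90°, e=2
t=2 extend(-1) ⇒ config: θ0=180°, θ1=90°, e=1
t=3 extend(-1) ⇒ config: θ0=180°, θ1=90°, e=0
no other 3-command option fits: unique.

extend(-1), extend(-1), extend(-1)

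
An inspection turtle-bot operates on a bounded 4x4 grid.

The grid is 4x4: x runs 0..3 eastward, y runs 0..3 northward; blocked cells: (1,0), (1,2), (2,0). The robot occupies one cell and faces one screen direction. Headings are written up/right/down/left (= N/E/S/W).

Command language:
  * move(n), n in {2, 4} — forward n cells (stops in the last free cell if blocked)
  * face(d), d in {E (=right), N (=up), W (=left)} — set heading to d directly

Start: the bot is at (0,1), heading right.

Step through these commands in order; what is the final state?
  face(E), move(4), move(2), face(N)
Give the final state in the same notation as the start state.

at (3,1), heading up

start: at (0,1), heading right
[1] after face(E): at (0,1), heading right
[2] after move(4): at (3,1), heading right
[3] after move(2): at (3,1), heading right
[4] after face(N): at (3,1), heading up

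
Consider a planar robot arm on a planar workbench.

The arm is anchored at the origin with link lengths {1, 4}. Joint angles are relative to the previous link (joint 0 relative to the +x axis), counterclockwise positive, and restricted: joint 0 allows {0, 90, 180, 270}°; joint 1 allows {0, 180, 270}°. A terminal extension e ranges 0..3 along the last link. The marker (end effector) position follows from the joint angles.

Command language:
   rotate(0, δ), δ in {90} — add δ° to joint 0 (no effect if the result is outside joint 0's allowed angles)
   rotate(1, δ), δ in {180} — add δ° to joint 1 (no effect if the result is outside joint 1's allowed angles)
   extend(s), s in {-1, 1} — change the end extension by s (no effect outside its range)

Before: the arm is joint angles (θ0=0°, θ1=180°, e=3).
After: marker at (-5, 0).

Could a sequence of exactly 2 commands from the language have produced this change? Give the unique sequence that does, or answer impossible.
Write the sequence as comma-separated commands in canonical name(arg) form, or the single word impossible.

extend(1), extend(-1)

key: order matters: swapping extend(1) and extend(-1) lands elsewhere
from: joint angles (θ0=0°, θ1=180°, e=3)
[1] after extend(1): joint angles (θ0=0°, θ1=180°, e=3)
[2] after extend(-1): joint angles (θ0=0°, θ1=180°, e=2)
no rival 2-sequence matches.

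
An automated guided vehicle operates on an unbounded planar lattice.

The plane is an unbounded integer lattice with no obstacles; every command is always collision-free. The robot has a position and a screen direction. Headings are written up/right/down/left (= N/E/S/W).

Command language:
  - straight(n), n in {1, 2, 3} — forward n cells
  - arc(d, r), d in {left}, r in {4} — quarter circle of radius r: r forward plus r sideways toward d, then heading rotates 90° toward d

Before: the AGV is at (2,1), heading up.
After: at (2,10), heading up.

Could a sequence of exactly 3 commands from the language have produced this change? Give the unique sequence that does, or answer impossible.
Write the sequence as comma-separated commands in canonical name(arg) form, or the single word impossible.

straight(3), straight(3), straight(3)

key: still facing N at the end — nothing in the sequence rotates
begin: at (2,1), heading up
t=1 straight(3) ⇒ at (2,4), heading up
t=2 straight(3) ⇒ at (2,7), heading up
t=3 straight(3) ⇒ at (2,10), heading up
no rival 3-sequence matches.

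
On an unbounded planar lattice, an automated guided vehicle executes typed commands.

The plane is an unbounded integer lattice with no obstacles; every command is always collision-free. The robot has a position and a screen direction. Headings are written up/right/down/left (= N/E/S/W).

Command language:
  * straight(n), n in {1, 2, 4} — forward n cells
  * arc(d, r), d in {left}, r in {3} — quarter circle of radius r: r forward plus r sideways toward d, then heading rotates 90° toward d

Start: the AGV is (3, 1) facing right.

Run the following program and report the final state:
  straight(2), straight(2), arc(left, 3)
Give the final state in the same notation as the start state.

start: (3, 1) facing right
[1] after straight(2): (5, 1) facing right
[2] after straight(2): (7, 1) facing right
[3] after arc(left, 3): (10, 4) facing up

(10, 4) facing up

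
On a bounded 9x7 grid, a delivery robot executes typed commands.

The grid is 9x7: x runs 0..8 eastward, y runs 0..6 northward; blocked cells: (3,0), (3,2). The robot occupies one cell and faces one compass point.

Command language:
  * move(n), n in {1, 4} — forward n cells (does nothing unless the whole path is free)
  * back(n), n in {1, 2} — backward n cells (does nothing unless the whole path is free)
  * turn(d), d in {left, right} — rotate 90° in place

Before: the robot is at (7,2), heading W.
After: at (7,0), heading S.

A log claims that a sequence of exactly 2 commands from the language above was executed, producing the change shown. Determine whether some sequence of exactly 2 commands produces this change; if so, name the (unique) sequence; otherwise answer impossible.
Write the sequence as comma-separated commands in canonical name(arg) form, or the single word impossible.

impossible

every 2-command combo misses the target.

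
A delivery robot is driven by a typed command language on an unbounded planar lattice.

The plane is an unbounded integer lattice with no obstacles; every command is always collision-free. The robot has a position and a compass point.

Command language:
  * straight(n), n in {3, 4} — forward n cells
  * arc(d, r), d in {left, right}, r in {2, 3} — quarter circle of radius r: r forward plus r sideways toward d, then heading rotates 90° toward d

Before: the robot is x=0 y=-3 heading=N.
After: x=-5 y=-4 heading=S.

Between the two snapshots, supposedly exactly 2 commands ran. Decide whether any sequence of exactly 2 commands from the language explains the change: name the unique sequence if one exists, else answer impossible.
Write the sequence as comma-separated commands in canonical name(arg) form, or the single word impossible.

key: position moved to (-5,-4) AND the heading swung to S — translation plus rotation needed
start: x=0 y=-3 heading=N
[1] after arc(left, 2): x=-2 y=-1 heading=W
[2] after arc(left, 3): x=-5 y=-4 heading=S
no rival 2-sequence matches.

arc(left, 2), arc(left, 3)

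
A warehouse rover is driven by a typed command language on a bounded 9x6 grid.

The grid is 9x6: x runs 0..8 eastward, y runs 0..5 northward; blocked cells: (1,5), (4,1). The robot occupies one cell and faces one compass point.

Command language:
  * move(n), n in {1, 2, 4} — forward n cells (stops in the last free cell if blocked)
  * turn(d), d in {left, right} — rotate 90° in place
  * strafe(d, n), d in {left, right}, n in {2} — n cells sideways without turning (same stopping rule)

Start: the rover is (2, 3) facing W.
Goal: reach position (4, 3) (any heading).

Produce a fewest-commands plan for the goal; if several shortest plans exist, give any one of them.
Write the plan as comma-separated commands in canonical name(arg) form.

turn(right), strafe(right, 2)

start: (2, 3) facing W
t=1 turn(right) ⇒ (2, 3) facing N
t=2 strafe(right, 2) ⇒ (4, 3) facing N
nothing shorter than 2 reaches the goal.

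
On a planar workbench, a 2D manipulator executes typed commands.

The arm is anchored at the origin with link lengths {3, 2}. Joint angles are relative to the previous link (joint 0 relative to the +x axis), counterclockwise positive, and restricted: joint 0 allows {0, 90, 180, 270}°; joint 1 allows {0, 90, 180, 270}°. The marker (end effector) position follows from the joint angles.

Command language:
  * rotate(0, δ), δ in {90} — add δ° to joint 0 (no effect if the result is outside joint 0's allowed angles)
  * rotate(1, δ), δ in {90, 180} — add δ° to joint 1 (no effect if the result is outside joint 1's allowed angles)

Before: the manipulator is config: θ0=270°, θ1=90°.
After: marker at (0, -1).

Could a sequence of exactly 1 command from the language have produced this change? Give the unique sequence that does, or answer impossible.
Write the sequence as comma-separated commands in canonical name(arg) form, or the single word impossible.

rotate(1, 90)

initial: config: θ0=270°, θ1=90°
[1] after rotate(1, 90): config: θ0=270°, θ1=180°
uniquely the one of 3 1-step routes that fits.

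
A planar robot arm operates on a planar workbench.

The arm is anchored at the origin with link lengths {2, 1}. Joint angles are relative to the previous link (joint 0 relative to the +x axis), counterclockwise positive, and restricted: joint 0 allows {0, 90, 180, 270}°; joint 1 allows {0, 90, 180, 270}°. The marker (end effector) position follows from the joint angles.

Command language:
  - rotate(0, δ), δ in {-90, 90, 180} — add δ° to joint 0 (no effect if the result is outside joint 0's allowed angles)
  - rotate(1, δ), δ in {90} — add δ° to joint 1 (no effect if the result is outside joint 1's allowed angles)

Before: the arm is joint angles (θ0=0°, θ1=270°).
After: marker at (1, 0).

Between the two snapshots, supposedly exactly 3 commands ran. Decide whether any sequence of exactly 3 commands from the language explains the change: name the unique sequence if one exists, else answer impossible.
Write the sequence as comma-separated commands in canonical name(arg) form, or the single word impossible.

rotate(1, 90), rotate(1, 90), rotate(1, 90)

start: joint angles (θ0=0°, θ1=270°)
t=1 rotate(1, 90) ⇒ joint angles (θ0=0°, θ1=0°)
t=2 rotate(1, 90) ⇒ joint angles (θ0=0°, θ1=90°)
t=3 rotate(1, 90) ⇒ joint angles (θ0=0°, θ1=180°)
no rival 3-sequence matches.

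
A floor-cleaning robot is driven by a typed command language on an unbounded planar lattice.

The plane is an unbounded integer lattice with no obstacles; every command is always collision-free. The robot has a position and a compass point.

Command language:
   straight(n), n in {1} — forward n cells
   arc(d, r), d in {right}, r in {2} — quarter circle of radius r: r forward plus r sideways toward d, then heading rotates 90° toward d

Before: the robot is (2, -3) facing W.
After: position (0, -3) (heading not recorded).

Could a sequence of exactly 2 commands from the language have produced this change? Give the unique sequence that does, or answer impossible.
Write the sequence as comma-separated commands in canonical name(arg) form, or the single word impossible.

straight(1), straight(1)

t0: (2, -3) facing W
t=1 straight(1) ⇒ (1, -3) facing W
t=2 straight(1) ⇒ (0, -3) facing W
all 4 alternatives checked — unique.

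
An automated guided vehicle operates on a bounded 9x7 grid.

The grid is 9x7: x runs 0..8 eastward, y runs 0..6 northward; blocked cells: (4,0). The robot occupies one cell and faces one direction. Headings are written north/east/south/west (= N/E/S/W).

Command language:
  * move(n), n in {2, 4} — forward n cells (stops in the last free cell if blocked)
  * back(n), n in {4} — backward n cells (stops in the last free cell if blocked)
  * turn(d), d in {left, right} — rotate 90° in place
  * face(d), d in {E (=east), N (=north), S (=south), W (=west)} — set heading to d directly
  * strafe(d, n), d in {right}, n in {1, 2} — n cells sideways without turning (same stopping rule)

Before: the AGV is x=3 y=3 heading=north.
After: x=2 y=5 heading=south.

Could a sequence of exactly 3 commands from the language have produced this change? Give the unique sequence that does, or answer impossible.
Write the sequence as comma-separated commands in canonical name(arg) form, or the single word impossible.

move(2), face(S), strafe(right, 1)

key: position moved to (2,5) AND the heading swung to S — translation plus rotation needed
start: x=3 y=3 heading=north
[1] after move(2): x=3 y=5 heading=north
[2] after face(S): x=3 y=5 heading=south
[3] after strafe(right, 1): x=2 y=5 heading=south
all 1331 alternatives checked — unique.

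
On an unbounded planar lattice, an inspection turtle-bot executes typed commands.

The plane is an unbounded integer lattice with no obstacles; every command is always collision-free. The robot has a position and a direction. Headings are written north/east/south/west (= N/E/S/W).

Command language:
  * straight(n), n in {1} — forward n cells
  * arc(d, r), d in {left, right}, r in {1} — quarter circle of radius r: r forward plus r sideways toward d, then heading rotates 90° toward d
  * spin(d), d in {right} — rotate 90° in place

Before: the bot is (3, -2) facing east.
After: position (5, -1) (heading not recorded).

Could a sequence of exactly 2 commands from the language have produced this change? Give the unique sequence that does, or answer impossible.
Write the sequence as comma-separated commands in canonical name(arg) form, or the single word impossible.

straight(1), arc(left, 1)

key: running arc(left, 1) before straight(1) would end elsewhere — order is forced
begin: (3, -2) facing east
[1] after straight(1): (4, -2) facing east
[2] after arc(left, 1): (5, -1) facing north
all 16 alternatives checked — unique.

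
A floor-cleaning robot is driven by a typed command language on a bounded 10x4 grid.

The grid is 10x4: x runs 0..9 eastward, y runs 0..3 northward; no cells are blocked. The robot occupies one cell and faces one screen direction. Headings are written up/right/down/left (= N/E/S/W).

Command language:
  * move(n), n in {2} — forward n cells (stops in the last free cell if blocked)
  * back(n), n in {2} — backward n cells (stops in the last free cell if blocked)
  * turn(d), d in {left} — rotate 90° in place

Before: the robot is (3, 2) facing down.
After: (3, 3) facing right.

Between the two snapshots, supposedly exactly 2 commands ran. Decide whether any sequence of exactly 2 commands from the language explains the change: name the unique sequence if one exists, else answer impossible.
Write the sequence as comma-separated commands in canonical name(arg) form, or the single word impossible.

back(2), turn(left)

key: order matters: swapping back(2) and turn(left) lands elsewhere
from: (3, 2) facing down
step 1 (back(2)): (3, 3) facing down
step 2 (turn(left)): (3, 3) facing right
uniquely the one of 9 2-step routes that fits.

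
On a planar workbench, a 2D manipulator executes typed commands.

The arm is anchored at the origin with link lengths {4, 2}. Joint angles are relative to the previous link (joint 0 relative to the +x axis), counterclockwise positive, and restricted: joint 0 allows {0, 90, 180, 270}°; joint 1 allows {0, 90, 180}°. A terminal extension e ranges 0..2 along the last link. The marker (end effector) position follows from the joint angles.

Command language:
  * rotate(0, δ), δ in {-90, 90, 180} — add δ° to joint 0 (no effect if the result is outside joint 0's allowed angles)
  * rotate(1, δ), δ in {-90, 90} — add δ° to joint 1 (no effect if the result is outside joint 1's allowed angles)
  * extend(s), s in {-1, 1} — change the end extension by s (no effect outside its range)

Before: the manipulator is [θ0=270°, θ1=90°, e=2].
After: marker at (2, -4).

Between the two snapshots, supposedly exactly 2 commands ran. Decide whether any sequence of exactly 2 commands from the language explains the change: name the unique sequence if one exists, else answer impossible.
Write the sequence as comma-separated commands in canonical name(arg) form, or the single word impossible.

extend(-1), extend(-1)

begin: [θ0=270°, θ1=90°, e=2]
step 1 (extend(-1)): [θ0=270°, θ1=90°, e=1]
step 2 (extend(-1)): [θ0=270°, θ1=90°, e=0]
no other 2-command option fits: unique.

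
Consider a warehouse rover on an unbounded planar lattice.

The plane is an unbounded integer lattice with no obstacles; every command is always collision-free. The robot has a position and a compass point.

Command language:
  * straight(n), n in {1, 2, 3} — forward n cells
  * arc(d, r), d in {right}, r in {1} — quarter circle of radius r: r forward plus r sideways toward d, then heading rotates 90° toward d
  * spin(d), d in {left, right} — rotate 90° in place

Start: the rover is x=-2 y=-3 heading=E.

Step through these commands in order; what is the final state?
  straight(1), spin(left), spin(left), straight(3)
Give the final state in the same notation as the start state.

x=-4 y=-3 heading=W

start: x=-2 y=-3 heading=E
1. straight(1) → x=-1 y=-3 heading=E
2. spin(left) → x=-1 y=-3 heading=N
3. spin(left) → x=-1 y=-3 heading=W
4. straight(3) → x=-4 y=-3 heading=W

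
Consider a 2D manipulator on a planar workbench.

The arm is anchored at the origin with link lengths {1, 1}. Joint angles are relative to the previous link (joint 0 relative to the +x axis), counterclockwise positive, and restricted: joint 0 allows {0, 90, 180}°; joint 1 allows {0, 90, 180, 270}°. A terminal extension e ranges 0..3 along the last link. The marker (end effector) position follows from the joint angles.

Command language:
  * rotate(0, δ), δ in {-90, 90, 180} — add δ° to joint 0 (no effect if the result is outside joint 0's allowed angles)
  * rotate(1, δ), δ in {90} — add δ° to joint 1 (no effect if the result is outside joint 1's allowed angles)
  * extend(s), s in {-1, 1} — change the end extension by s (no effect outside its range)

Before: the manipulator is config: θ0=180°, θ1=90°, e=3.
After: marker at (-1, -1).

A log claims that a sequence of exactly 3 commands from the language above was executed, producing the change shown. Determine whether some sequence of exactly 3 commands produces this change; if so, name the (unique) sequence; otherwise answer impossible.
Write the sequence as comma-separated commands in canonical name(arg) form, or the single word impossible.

extend(-1), extend(-1), extend(-1)

initial: config: θ0=180°, θ1=90°, e=3
1. extend(-1) → config: θ0=180°, θ1=90°, e=2
2. extend(-1) → config: θ0=180°, θ1=90°, e=1
3. extend(-1) → config: θ0=180°, θ1=90°, e=0
no other 3-command option fits: unique.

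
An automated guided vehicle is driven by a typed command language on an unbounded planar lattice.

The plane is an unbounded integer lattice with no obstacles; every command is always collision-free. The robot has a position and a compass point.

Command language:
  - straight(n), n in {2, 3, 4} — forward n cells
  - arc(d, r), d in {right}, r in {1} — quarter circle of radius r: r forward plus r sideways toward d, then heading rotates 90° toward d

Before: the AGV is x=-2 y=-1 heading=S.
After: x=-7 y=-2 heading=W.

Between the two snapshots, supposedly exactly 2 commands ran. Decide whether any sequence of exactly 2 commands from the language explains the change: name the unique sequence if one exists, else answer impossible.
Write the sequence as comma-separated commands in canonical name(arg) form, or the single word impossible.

key: running straight(4) before arc(right, 1) would end elsewhere — order is forced
start: x=-2 y=-1 heading=S
[1] after arc(right, 1): x=-3 y=-2 heading=W
[2] after straight(4): x=-7 y=-2 heading=W
no rival 2-sequence matches.

arc(right, 1), straight(4)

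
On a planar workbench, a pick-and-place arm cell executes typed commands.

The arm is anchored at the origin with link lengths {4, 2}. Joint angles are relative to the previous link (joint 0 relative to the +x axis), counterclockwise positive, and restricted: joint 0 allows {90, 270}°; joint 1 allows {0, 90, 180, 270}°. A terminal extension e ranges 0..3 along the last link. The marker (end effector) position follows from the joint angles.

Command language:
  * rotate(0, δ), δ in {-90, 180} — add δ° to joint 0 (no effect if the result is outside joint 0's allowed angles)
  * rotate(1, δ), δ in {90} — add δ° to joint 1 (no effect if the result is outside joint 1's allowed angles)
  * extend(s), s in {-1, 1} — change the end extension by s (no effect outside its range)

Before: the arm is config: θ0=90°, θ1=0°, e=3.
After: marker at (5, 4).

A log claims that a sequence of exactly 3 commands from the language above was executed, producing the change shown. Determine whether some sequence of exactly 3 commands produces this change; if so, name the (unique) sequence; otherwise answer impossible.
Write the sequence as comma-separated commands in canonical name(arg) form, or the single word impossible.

rotate(1, 90), rotate(1, 90), rotate(1, 90)

initial: config: θ0=90°, θ1=0°, e=3
1. rotate(1, 90) → config: θ0=90°, θ1=90°, e=3
2. rotate(1, 90) → config: θ0=90°, θ1=180°, e=3
3. rotate(1, 90) → config: θ0=90°, θ1=270°, e=3
no other 3-command option fits: unique.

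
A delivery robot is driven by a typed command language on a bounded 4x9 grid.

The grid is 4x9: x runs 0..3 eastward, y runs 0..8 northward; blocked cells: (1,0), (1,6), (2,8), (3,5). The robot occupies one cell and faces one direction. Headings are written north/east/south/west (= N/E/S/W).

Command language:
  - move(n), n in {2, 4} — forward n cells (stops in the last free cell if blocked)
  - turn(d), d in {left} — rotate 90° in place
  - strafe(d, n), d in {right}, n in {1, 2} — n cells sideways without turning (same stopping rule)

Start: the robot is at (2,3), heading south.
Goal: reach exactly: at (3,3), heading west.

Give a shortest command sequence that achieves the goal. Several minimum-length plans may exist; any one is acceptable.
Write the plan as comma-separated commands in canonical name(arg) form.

initial: at (2,3), heading south
step 1 (turn(left)): at (2,3), heading east
step 2 (move(4)): at (3,3), heading east
step 3 (turn(left)): at (3,3), heading north
step 4 (turn(left)): at (3,3), heading west
shorter routes all fall short; 4 is best.

turn(left), move(4), turn(left), turn(left)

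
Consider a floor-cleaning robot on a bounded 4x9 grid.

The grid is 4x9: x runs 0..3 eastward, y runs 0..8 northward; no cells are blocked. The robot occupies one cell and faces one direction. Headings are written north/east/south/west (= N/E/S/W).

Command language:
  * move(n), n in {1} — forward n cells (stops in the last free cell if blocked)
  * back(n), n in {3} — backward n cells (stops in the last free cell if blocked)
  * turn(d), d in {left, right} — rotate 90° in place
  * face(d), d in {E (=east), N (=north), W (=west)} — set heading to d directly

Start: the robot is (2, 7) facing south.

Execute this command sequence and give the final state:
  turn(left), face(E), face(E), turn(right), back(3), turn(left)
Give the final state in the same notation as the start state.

(2, 8) facing east

t0: (2, 7) facing south
t=1 turn(left) ⇒ (2, 7) facing east
t=2 face(E) ⇒ (2, 7) facing east
t=3 face(E) ⇒ (2, 7) facing east
t=4 turn(right) ⇒ (2, 7) facing south
t=5 back(3) ⇒ (2, 8) facing south
t=6 turn(left) ⇒ (2, 8) facing east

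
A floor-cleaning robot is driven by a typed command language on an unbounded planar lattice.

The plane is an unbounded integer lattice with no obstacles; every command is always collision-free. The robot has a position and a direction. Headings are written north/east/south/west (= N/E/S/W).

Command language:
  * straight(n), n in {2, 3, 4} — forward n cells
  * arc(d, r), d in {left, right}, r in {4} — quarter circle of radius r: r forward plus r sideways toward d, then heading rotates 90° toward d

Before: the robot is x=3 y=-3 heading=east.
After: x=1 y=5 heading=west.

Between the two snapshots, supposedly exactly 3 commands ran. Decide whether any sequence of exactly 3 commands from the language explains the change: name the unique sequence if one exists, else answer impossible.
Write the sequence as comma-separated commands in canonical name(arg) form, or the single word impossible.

key: order matters: swapping arc(left, 4) and straight(2) lands elsewhere
initial: x=3 y=-3 heading=east
step 1 (arc(left, 4)): x=7 y=1 heading=north
step 2 (arc(left, 4)): x=3 y=5 heading=west
step 3 (straight(2)): x=1 y=5 heading=west
uniquely the one of 125 3-step routes that fits.

arc(left, 4), arc(left, 4), straight(2)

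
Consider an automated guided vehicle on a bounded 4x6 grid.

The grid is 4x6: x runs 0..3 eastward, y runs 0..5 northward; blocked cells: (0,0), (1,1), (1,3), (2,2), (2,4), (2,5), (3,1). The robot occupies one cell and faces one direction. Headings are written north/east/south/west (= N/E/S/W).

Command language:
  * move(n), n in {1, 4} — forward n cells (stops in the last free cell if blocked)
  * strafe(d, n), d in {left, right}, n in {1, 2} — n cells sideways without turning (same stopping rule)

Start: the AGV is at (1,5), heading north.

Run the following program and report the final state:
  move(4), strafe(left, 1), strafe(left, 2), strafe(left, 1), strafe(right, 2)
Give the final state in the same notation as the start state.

at (1,5), heading north

from: at (1,5), heading north
t=1 move(4) ⇒ at (1,5), heading north
t=2 strafe(left, 1) ⇒ at (0,5), heading north
t=3 strafe(left, 2) ⇒ at (0,5), heading north
t=4 strafe(left, 1) ⇒ at (0,5), heading north
t=5 strafe(right, 2) ⇒ at (1,5), heading north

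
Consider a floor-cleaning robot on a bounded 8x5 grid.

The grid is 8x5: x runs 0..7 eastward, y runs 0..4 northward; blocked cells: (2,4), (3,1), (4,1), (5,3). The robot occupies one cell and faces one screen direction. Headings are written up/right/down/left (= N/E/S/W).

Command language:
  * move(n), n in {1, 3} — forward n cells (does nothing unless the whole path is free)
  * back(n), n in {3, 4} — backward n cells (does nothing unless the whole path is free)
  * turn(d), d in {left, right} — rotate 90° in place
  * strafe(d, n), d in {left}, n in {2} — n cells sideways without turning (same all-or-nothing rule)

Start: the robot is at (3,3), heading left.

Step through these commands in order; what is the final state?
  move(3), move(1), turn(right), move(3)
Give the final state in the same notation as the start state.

start: at (3,3), heading left
[1] after move(3): at (0,3), heading left
[2] after move(1): at (0,3), heading left
[3] after turn(right): at (0,3), heading up
[4] after move(3): at (0,3), heading up

at (0,3), heading up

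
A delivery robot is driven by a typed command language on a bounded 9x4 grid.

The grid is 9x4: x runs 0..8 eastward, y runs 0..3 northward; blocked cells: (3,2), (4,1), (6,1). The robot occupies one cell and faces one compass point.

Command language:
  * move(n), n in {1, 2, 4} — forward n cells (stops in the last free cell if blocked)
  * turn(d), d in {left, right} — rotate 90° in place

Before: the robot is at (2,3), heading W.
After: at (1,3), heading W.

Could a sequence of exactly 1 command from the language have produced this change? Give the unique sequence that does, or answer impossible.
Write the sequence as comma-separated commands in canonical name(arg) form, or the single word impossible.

move(1)

key: heading stays W — the single command does not turn
start: at (2,3), heading W
t=1 move(1) ⇒ at (1,3), heading W
all 5 alternatives checked — unique.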